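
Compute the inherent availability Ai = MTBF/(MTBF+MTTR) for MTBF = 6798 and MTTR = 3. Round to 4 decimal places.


MTBF = 6798
MTTR = 3
MTBF + MTTR = 6801
Ai = 6798 / 6801
Ai = 0.9996

0.9996


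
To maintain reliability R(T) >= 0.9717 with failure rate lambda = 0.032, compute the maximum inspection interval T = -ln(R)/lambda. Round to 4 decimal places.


R_target = 0.9717
lambda = 0.032
-ln(0.9717) = 0.0287
T = 0.0287 / 0.032
T = 0.8971

0.8971


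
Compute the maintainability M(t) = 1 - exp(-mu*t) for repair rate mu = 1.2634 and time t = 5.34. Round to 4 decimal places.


mu = 1.2634, t = 5.34
mu * t = 1.2634 * 5.34 = 6.7466
exp(-6.7466) = 0.0012
M(t) = 1 - 0.0012
M(t) = 0.9988

0.9988


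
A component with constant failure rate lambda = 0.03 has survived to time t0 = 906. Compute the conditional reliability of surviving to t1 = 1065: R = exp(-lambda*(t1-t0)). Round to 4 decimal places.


lambda = 0.03
t0 = 906, t1 = 1065
t1 - t0 = 159
lambda * (t1-t0) = 0.03 * 159 = 4.77
R = exp(-4.77)
R = 0.0085

0.0085


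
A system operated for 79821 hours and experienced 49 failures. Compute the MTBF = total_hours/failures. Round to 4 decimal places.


total_hours = 79821
failures = 49
MTBF = 79821 / 49
MTBF = 1629.0

1629.0


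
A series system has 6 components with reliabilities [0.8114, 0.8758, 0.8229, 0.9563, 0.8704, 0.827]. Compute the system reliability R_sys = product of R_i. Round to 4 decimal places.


Components: [0.8114, 0.8758, 0.8229, 0.9563, 0.8704, 0.827]
After component 1 (R=0.8114): product = 0.8114
After component 2 (R=0.8758): product = 0.7106
After component 3 (R=0.8229): product = 0.5848
After component 4 (R=0.9563): product = 0.5592
After component 5 (R=0.8704): product = 0.4867
After component 6 (R=0.827): product = 0.4025
R_sys = 0.4025

0.4025


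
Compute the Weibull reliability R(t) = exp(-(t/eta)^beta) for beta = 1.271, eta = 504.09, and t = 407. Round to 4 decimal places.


beta = 1.271, eta = 504.09, t = 407
t/eta = 407 / 504.09 = 0.8074
(t/eta)^beta = 0.8074^1.271 = 0.7619
R(t) = exp(-0.7619)
R(t) = 0.4668

0.4668


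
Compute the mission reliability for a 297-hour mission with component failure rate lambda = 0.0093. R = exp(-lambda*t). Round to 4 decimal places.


lambda = 0.0093
mission_time = 297
lambda * t = 0.0093 * 297 = 2.7621
R = exp(-2.7621)
R = 0.0632

0.0632


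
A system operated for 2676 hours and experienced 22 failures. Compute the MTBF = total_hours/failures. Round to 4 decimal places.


total_hours = 2676
failures = 22
MTBF = 2676 / 22
MTBF = 121.6364

121.6364


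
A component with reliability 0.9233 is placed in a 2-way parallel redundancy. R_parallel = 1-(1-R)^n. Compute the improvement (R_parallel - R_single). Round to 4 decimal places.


R_single = 0.9233, n = 2
1 - R_single = 0.0767
(1 - R_single)^n = 0.0767^2 = 0.0059
R_parallel = 1 - 0.0059 = 0.9941
Improvement = 0.9941 - 0.9233
Improvement = 0.0708

0.0708


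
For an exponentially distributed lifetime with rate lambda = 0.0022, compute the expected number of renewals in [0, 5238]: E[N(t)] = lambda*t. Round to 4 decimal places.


lambda = 0.0022
t = 5238
E[N(t)] = lambda * t
E[N(t)] = 0.0022 * 5238
E[N(t)] = 11.5236

11.5236


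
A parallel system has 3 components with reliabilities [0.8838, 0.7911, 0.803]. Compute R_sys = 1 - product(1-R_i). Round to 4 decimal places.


Components: [0.8838, 0.7911, 0.803]
(1 - 0.8838) = 0.1162, running product = 0.1162
(1 - 0.7911) = 0.2089, running product = 0.0243
(1 - 0.803) = 0.197, running product = 0.0048
Product of (1-R_i) = 0.0048
R_sys = 1 - 0.0048 = 0.9952

0.9952


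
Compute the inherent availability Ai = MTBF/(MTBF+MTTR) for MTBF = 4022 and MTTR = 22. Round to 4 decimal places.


MTBF = 4022
MTTR = 22
MTBF + MTTR = 4044
Ai = 4022 / 4044
Ai = 0.9946

0.9946


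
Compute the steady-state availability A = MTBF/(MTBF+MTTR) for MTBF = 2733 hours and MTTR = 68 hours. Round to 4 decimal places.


MTBF = 2733
MTTR = 68
MTBF + MTTR = 2801
A = 2733 / 2801
A = 0.9757

0.9757


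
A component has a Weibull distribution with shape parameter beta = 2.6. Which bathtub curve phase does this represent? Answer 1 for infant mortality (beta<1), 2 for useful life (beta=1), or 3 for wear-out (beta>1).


beta = 2.6
Compare beta to 1:
beta < 1 => infant mortality (phase 1)
beta = 1 => useful life (phase 2)
beta > 1 => wear-out (phase 3)
Since beta = 2.6, this is wear-out (increasing failure rate)
Phase = 3

3


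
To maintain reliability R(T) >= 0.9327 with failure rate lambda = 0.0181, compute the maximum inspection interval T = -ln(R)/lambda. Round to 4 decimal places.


R_target = 0.9327
lambda = 0.0181
-ln(0.9327) = 0.0697
T = 0.0697 / 0.0181
T = 3.8493

3.8493


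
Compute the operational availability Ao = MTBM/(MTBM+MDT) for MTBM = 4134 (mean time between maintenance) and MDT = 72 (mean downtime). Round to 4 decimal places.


MTBM = 4134
MDT = 72
MTBM + MDT = 4206
Ao = 4134 / 4206
Ao = 0.9829

0.9829


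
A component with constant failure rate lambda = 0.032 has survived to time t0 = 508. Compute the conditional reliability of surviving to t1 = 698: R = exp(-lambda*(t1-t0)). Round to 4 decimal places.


lambda = 0.032
t0 = 508, t1 = 698
t1 - t0 = 190
lambda * (t1-t0) = 0.032 * 190 = 6.08
R = exp(-6.08)
R = 0.0023

0.0023


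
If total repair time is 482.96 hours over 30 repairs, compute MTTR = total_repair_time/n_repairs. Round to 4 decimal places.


total_repair_time = 482.96
n_repairs = 30
MTTR = 482.96 / 30
MTTR = 16.0987

16.0987


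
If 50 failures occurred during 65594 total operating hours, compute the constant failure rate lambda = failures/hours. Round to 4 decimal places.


failures = 50
total_hours = 65594
lambda = 50 / 65594
lambda = 0.0008

0.0008


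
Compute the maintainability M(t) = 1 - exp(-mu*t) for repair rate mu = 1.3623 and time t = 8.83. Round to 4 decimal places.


mu = 1.3623, t = 8.83
mu * t = 1.3623 * 8.83 = 12.0291
exp(-12.0291) = 0.0
M(t) = 1 - 0.0
M(t) = 1.0

1.0


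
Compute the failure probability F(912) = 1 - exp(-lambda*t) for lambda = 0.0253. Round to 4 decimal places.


lambda = 0.0253, t = 912
lambda * t = 23.0736
exp(-23.0736) = 0.0
F(t) = 1 - 0.0
F(t) = 1.0

1.0


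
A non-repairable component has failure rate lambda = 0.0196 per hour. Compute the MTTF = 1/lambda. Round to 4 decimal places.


lambda = 0.0196
MTTF = 1 / 0.0196
MTTF = 51.0204

51.0204


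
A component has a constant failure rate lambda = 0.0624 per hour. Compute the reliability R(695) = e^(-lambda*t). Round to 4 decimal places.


lambda = 0.0624
t = 695
lambda * t = 43.368
R(t) = e^(-43.368)
R(t) = 0.0

0.0


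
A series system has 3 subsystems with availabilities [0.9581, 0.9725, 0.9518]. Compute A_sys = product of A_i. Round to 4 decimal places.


Subsystems: [0.9581, 0.9725, 0.9518]
After subsystem 1 (A=0.9581): product = 0.9581
After subsystem 2 (A=0.9725): product = 0.9318
After subsystem 3 (A=0.9518): product = 0.8868
A_sys = 0.8868

0.8868


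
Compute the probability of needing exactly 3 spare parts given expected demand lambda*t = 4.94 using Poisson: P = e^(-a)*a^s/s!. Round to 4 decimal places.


a = 4.94, s = 3
e^(-a) = e^(-4.94) = 0.0072
a^s = 4.94^3 = 120.5538
s! = 6
P = 0.0072 * 120.5538 / 6
P = 0.1438

0.1438


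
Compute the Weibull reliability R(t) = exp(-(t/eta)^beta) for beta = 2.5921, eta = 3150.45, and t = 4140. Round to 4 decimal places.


beta = 2.5921, eta = 3150.45, t = 4140
t/eta = 4140 / 3150.45 = 1.3141
(t/eta)^beta = 1.3141^2.5921 = 2.03
R(t) = exp(-2.03)
R(t) = 0.1313

0.1313


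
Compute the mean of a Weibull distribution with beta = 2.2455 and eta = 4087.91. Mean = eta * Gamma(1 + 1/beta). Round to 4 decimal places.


beta = 2.2455, eta = 4087.91
1/beta = 0.4453
1 + 1/beta = 1.4453
Gamma(1.4453) = 0.8857
Mean = 4087.91 * 0.8857
Mean = 3620.7337

3620.7337


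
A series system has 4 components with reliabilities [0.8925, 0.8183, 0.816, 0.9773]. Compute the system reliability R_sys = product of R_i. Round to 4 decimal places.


Components: [0.8925, 0.8183, 0.816, 0.9773]
After component 1 (R=0.8925): product = 0.8925
After component 2 (R=0.8183): product = 0.7303
After component 3 (R=0.816): product = 0.596
After component 4 (R=0.9773): product = 0.5824
R_sys = 0.5824

0.5824


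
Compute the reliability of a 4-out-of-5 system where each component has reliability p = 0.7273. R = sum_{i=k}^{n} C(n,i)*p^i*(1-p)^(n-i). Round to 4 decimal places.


k = 4, n = 5, p = 0.7273
i=4: C(5,4)=5 * 0.7273^4 * 0.2727^1 = 0.3815
i=5: C(5,5)=1 * 0.7273^5 * 0.2727^0 = 0.2035
R = sum of terms = 0.585

0.585


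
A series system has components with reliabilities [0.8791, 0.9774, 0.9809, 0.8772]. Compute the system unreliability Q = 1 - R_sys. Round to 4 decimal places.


Components: [0.8791, 0.9774, 0.9809, 0.8772]
After component 1: product = 0.8791
After component 2: product = 0.8592
After component 3: product = 0.8428
After component 4: product = 0.7393
R_sys = 0.7393
Q = 1 - 0.7393 = 0.2607

0.2607


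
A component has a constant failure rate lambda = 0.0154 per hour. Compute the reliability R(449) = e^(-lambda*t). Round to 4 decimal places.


lambda = 0.0154
t = 449
lambda * t = 6.9146
R(t) = e^(-6.9146)
R(t) = 0.001

0.001


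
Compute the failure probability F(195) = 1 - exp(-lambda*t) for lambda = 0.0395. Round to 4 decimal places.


lambda = 0.0395, t = 195
lambda * t = 7.7025
exp(-7.7025) = 0.0005
F(t) = 1 - 0.0005
F(t) = 0.9995

0.9995


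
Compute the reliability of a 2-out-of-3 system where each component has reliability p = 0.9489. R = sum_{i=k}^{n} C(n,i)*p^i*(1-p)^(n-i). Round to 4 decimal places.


k = 2, n = 3, p = 0.9489
i=2: C(3,2)=3 * 0.9489^2 * 0.0511^1 = 0.138
i=3: C(3,3)=1 * 0.9489^3 * 0.0511^0 = 0.8544
R = sum of terms = 0.9924

0.9924


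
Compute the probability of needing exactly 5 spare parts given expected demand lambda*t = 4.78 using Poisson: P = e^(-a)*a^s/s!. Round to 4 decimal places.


a = 4.78, s = 5
e^(-a) = e^(-4.78) = 0.0084
a^s = 4.78^5 = 2495.396
s! = 120
P = 0.0084 * 2495.396 / 120
P = 0.1746

0.1746


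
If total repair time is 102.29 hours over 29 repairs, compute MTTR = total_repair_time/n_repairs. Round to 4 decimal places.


total_repair_time = 102.29
n_repairs = 29
MTTR = 102.29 / 29
MTTR = 3.5272

3.5272


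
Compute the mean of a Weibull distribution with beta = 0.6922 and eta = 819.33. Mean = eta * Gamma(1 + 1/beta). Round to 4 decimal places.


beta = 0.6922, eta = 819.33
1/beta = 1.4447
1 + 1/beta = 2.4447
Gamma(2.4447) = 1.2796
Mean = 819.33 * 1.2796
Mean = 1048.4005

1048.4005


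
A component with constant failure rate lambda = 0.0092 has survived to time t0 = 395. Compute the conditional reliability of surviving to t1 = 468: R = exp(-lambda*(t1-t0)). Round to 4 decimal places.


lambda = 0.0092
t0 = 395, t1 = 468
t1 - t0 = 73
lambda * (t1-t0) = 0.0092 * 73 = 0.6716
R = exp(-0.6716)
R = 0.5109

0.5109


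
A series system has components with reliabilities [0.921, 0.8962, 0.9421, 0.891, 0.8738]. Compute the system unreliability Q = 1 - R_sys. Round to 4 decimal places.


Components: [0.921, 0.8962, 0.9421, 0.891, 0.8738]
After component 1: product = 0.921
After component 2: product = 0.8254
After component 3: product = 0.7776
After component 4: product = 0.6929
After component 5: product = 0.6054
R_sys = 0.6054
Q = 1 - 0.6054 = 0.3946

0.3946


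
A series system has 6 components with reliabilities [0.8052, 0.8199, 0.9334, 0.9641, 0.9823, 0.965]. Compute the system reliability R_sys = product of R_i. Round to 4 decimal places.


Components: [0.8052, 0.8199, 0.9334, 0.9641, 0.9823, 0.965]
After component 1 (R=0.8052): product = 0.8052
After component 2 (R=0.8199): product = 0.6602
After component 3 (R=0.9334): product = 0.6162
After component 4 (R=0.9641): product = 0.5941
After component 5 (R=0.9823): product = 0.5836
After component 6 (R=0.965): product = 0.5632
R_sys = 0.5632

0.5632


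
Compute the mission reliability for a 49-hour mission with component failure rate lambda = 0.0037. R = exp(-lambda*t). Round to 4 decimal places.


lambda = 0.0037
mission_time = 49
lambda * t = 0.0037 * 49 = 0.1813
R = exp(-0.1813)
R = 0.8342

0.8342


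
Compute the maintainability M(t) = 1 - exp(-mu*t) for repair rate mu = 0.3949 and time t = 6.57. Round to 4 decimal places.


mu = 0.3949, t = 6.57
mu * t = 0.3949 * 6.57 = 2.5945
exp(-2.5945) = 0.0747
M(t) = 1 - 0.0747
M(t) = 0.9253

0.9253


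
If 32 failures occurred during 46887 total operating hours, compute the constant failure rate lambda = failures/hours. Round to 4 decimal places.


failures = 32
total_hours = 46887
lambda = 32 / 46887
lambda = 0.0007

0.0007


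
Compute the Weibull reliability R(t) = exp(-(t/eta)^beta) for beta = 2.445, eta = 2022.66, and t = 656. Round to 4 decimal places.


beta = 2.445, eta = 2022.66, t = 656
t/eta = 656 / 2022.66 = 0.3243
(t/eta)^beta = 0.3243^2.445 = 0.0637
R(t) = exp(-0.0637)
R(t) = 0.9383

0.9383


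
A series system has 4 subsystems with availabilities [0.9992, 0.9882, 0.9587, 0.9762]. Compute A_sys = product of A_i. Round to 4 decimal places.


Subsystems: [0.9992, 0.9882, 0.9587, 0.9762]
After subsystem 1 (A=0.9992): product = 0.9992
After subsystem 2 (A=0.9882): product = 0.9874
After subsystem 3 (A=0.9587): product = 0.9466
After subsystem 4 (A=0.9762): product = 0.9241
A_sys = 0.9241

0.9241


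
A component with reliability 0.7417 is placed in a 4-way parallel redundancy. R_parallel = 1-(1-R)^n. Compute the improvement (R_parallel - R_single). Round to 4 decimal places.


R_single = 0.7417, n = 4
1 - R_single = 0.2583
(1 - R_single)^n = 0.2583^4 = 0.0045
R_parallel = 1 - 0.0045 = 0.9955
Improvement = 0.9955 - 0.7417
Improvement = 0.2538

0.2538


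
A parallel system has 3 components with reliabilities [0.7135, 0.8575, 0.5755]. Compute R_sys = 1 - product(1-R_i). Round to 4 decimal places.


Components: [0.7135, 0.8575, 0.5755]
(1 - 0.7135) = 0.2865, running product = 0.2865
(1 - 0.8575) = 0.1425, running product = 0.0408
(1 - 0.5755) = 0.4245, running product = 0.0173
Product of (1-R_i) = 0.0173
R_sys = 1 - 0.0173 = 0.9827

0.9827


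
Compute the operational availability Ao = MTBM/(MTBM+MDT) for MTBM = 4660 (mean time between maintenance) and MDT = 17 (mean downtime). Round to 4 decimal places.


MTBM = 4660
MDT = 17
MTBM + MDT = 4677
Ao = 4660 / 4677
Ao = 0.9964

0.9964


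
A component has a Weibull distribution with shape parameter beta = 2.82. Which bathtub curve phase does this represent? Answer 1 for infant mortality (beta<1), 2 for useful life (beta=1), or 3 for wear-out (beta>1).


beta = 2.82
Compare beta to 1:
beta < 1 => infant mortality (phase 1)
beta = 1 => useful life (phase 2)
beta > 1 => wear-out (phase 3)
Since beta = 2.82, this is wear-out (increasing failure rate)
Phase = 3

3


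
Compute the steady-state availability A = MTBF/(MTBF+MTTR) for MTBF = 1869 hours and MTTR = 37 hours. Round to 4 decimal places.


MTBF = 1869
MTTR = 37
MTBF + MTTR = 1906
A = 1869 / 1906
A = 0.9806

0.9806


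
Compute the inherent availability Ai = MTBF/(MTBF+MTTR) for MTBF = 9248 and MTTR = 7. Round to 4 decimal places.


MTBF = 9248
MTTR = 7
MTBF + MTTR = 9255
Ai = 9248 / 9255
Ai = 0.9992

0.9992


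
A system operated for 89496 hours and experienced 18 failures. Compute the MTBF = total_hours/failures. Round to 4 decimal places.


total_hours = 89496
failures = 18
MTBF = 89496 / 18
MTBF = 4972.0

4972.0


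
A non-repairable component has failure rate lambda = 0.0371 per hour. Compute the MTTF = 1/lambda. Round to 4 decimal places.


lambda = 0.0371
MTTF = 1 / 0.0371
MTTF = 26.9542

26.9542


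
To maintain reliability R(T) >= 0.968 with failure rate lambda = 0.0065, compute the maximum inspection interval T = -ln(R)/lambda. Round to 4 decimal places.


R_target = 0.968
lambda = 0.0065
-ln(0.968) = 0.0325
T = 0.0325 / 0.0065
T = 5.0036

5.0036


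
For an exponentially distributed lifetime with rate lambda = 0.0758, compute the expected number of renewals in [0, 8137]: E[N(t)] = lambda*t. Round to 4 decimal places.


lambda = 0.0758
t = 8137
E[N(t)] = lambda * t
E[N(t)] = 0.0758 * 8137
E[N(t)] = 616.7846

616.7846


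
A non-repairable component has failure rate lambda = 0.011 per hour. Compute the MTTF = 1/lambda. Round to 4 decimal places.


lambda = 0.011
MTTF = 1 / 0.011
MTTF = 90.9091

90.9091


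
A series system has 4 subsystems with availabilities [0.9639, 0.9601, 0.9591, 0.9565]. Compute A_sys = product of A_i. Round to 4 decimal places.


Subsystems: [0.9639, 0.9601, 0.9591, 0.9565]
After subsystem 1 (A=0.9639): product = 0.9639
After subsystem 2 (A=0.9601): product = 0.9254
After subsystem 3 (A=0.9591): product = 0.8876
After subsystem 4 (A=0.9565): product = 0.849
A_sys = 0.849

0.849


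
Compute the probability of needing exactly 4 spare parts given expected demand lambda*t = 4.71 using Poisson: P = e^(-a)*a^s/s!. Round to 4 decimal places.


a = 4.71, s = 4
e^(-a) = e^(-4.71) = 0.009
a^s = 4.71^4 = 492.1343
s! = 24
P = 0.009 * 492.1343 / 24
P = 0.1846

0.1846


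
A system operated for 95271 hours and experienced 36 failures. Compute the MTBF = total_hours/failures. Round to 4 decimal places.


total_hours = 95271
failures = 36
MTBF = 95271 / 36
MTBF = 2646.4167

2646.4167


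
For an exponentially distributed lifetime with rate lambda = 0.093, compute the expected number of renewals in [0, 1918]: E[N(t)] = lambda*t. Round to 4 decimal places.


lambda = 0.093
t = 1918
E[N(t)] = lambda * t
E[N(t)] = 0.093 * 1918
E[N(t)] = 178.374

178.374


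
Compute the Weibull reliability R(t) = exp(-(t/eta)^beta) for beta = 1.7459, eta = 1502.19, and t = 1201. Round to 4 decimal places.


beta = 1.7459, eta = 1502.19, t = 1201
t/eta = 1201 / 1502.19 = 0.7995
(t/eta)^beta = 0.7995^1.7459 = 0.6766
R(t) = exp(-0.6766)
R(t) = 0.5083

0.5083


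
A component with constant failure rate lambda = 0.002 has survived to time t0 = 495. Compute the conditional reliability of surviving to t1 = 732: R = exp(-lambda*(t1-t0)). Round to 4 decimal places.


lambda = 0.002
t0 = 495, t1 = 732
t1 - t0 = 237
lambda * (t1-t0) = 0.002 * 237 = 0.474
R = exp(-0.474)
R = 0.6225

0.6225


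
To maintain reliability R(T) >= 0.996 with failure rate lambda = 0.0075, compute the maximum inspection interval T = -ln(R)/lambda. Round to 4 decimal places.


R_target = 0.996
lambda = 0.0075
-ln(0.996) = 0.004
T = 0.004 / 0.0075
T = 0.5344

0.5344


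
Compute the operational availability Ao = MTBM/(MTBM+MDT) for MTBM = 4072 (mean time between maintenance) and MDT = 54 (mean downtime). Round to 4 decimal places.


MTBM = 4072
MDT = 54
MTBM + MDT = 4126
Ao = 4072 / 4126
Ao = 0.9869

0.9869


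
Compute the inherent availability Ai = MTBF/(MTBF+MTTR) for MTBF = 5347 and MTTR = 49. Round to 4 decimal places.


MTBF = 5347
MTTR = 49
MTBF + MTTR = 5396
Ai = 5347 / 5396
Ai = 0.9909

0.9909


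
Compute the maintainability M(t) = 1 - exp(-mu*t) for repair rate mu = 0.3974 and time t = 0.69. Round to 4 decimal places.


mu = 0.3974, t = 0.69
mu * t = 0.3974 * 0.69 = 0.2742
exp(-0.2742) = 0.7602
M(t) = 1 - 0.7602
M(t) = 0.2398

0.2398


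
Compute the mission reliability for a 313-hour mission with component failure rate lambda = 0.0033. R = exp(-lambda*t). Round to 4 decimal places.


lambda = 0.0033
mission_time = 313
lambda * t = 0.0033 * 313 = 1.0329
R = exp(-1.0329)
R = 0.356

0.356


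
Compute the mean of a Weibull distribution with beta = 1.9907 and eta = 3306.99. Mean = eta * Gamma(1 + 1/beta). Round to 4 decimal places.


beta = 1.9907, eta = 3306.99
1/beta = 0.5023
1 + 1/beta = 1.5023
Gamma(1.5023) = 0.8863
Mean = 3306.99 * 0.8863
Mean = 2931.0009

2931.0009


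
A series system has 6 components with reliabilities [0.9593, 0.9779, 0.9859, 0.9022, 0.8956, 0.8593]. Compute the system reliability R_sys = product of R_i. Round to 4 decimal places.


Components: [0.9593, 0.9779, 0.9859, 0.9022, 0.8956, 0.8593]
After component 1 (R=0.9593): product = 0.9593
After component 2 (R=0.9779): product = 0.9381
After component 3 (R=0.9859): product = 0.9249
After component 4 (R=0.9022): product = 0.8344
After component 5 (R=0.8956): product = 0.7473
After component 6 (R=0.8593): product = 0.6422
R_sys = 0.6422

0.6422


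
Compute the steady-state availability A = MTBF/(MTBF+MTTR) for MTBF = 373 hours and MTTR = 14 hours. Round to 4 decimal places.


MTBF = 373
MTTR = 14
MTBF + MTTR = 387
A = 373 / 387
A = 0.9638

0.9638


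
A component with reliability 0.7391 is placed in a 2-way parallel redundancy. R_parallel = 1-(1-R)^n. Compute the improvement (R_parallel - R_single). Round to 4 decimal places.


R_single = 0.7391, n = 2
1 - R_single = 0.2609
(1 - R_single)^n = 0.2609^2 = 0.0681
R_parallel = 1 - 0.0681 = 0.9319
Improvement = 0.9319 - 0.7391
Improvement = 0.1928

0.1928


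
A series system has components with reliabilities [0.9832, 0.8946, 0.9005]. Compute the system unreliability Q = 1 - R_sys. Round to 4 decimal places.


Components: [0.9832, 0.8946, 0.9005]
After component 1: product = 0.9832
After component 2: product = 0.8796
After component 3: product = 0.7921
R_sys = 0.7921
Q = 1 - 0.7921 = 0.2079

0.2079


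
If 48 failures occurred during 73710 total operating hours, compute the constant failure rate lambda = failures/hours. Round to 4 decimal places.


failures = 48
total_hours = 73710
lambda = 48 / 73710
lambda = 0.0007

0.0007


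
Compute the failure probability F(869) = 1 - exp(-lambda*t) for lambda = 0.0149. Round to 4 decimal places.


lambda = 0.0149, t = 869
lambda * t = 12.9481
exp(-12.9481) = 0.0
F(t) = 1 - 0.0
F(t) = 1.0

1.0


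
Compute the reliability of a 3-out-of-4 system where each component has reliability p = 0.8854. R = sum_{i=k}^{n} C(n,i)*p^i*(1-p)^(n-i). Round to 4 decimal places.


k = 3, n = 4, p = 0.8854
i=3: C(4,3)=4 * 0.8854^3 * 0.1146^1 = 0.3182
i=4: C(4,4)=1 * 0.8854^4 * 0.1146^0 = 0.6146
R = sum of terms = 0.9327

0.9327


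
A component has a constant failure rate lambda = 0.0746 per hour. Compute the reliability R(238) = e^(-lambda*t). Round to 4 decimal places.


lambda = 0.0746
t = 238
lambda * t = 17.7548
R(t) = e^(-17.7548)
R(t) = 0.0

0.0


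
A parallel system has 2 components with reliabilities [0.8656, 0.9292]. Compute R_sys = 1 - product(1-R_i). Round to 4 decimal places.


Components: [0.8656, 0.9292]
(1 - 0.8656) = 0.1344, running product = 0.1344
(1 - 0.9292) = 0.0708, running product = 0.0095
Product of (1-R_i) = 0.0095
R_sys = 1 - 0.0095 = 0.9905

0.9905


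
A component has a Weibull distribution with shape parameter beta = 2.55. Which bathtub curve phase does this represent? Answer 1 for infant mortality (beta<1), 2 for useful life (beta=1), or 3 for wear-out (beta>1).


beta = 2.55
Compare beta to 1:
beta < 1 => infant mortality (phase 1)
beta = 1 => useful life (phase 2)
beta > 1 => wear-out (phase 3)
Since beta = 2.55, this is wear-out (increasing failure rate)
Phase = 3

3


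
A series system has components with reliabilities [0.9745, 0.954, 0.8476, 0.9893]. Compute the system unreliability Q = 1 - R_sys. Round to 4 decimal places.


Components: [0.9745, 0.954, 0.8476, 0.9893]
After component 1: product = 0.9745
After component 2: product = 0.9297
After component 3: product = 0.788
After component 4: product = 0.7796
R_sys = 0.7796
Q = 1 - 0.7796 = 0.2204

0.2204


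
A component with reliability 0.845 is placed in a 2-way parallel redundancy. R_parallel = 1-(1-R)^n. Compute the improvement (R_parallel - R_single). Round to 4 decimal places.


R_single = 0.845, n = 2
1 - R_single = 0.155
(1 - R_single)^n = 0.155^2 = 0.024
R_parallel = 1 - 0.024 = 0.976
Improvement = 0.976 - 0.845
Improvement = 0.131

0.131


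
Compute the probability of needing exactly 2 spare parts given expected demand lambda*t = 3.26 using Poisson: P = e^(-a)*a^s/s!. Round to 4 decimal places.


a = 3.26, s = 2
e^(-a) = e^(-3.26) = 0.0384
a^s = 3.26^2 = 10.6276
s! = 2
P = 0.0384 * 10.6276 / 2
P = 0.204

0.204


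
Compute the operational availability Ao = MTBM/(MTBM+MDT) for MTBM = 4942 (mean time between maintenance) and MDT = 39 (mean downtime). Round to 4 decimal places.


MTBM = 4942
MDT = 39
MTBM + MDT = 4981
Ao = 4942 / 4981
Ao = 0.9922

0.9922


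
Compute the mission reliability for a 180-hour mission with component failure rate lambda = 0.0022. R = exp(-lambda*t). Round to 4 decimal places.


lambda = 0.0022
mission_time = 180
lambda * t = 0.0022 * 180 = 0.396
R = exp(-0.396)
R = 0.673

0.673


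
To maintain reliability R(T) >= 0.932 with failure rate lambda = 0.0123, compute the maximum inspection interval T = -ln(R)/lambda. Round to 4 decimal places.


R_target = 0.932
lambda = 0.0123
-ln(0.932) = 0.0704
T = 0.0704 / 0.0123
T = 5.7254

5.7254


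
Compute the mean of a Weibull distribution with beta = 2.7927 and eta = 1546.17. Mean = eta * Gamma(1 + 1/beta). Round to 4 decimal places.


beta = 2.7927, eta = 1546.17
1/beta = 0.3581
1 + 1/beta = 1.3581
Gamma(1.3581) = 0.8904
Mean = 1546.17 * 0.8904
Mean = 1376.6526

1376.6526


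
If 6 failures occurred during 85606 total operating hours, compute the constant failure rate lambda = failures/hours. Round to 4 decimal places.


failures = 6
total_hours = 85606
lambda = 6 / 85606
lambda = 0.0001

0.0001


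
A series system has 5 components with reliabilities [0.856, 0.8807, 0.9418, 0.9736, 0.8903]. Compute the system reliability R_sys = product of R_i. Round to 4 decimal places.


Components: [0.856, 0.8807, 0.9418, 0.9736, 0.8903]
After component 1 (R=0.856): product = 0.856
After component 2 (R=0.8807): product = 0.7539
After component 3 (R=0.9418): product = 0.71
After component 4 (R=0.9736): product = 0.6913
After component 5 (R=0.8903): product = 0.6154
R_sys = 0.6154

0.6154


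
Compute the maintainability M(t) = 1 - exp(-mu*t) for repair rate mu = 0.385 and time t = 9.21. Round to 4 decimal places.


mu = 0.385, t = 9.21
mu * t = 0.385 * 9.21 = 3.5459
exp(-3.5459) = 0.0288
M(t) = 1 - 0.0288
M(t) = 0.9712

0.9712


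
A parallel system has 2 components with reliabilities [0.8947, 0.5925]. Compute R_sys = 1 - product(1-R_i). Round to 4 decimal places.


Components: [0.8947, 0.5925]
(1 - 0.8947) = 0.1053, running product = 0.1053
(1 - 0.5925) = 0.4075, running product = 0.0429
Product of (1-R_i) = 0.0429
R_sys = 1 - 0.0429 = 0.9571

0.9571


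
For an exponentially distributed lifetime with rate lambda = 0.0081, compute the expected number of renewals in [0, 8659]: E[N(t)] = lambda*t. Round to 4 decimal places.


lambda = 0.0081
t = 8659
E[N(t)] = lambda * t
E[N(t)] = 0.0081 * 8659
E[N(t)] = 70.1379

70.1379


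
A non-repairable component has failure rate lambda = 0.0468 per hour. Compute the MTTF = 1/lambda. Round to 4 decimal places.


lambda = 0.0468
MTTF = 1 / 0.0468
MTTF = 21.3675

21.3675


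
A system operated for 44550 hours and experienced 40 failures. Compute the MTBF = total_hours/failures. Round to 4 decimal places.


total_hours = 44550
failures = 40
MTBF = 44550 / 40
MTBF = 1113.75

1113.75


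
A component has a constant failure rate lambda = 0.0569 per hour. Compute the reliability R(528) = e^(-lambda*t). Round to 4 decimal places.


lambda = 0.0569
t = 528
lambda * t = 30.0432
R(t) = e^(-30.0432)
R(t) = 0.0

0.0


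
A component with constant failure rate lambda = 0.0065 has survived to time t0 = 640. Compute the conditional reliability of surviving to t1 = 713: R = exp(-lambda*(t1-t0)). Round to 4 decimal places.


lambda = 0.0065
t0 = 640, t1 = 713
t1 - t0 = 73
lambda * (t1-t0) = 0.0065 * 73 = 0.4745
R = exp(-0.4745)
R = 0.6222

0.6222


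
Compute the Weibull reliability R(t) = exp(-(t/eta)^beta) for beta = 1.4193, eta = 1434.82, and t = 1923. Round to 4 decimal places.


beta = 1.4193, eta = 1434.82, t = 1923
t/eta = 1923 / 1434.82 = 1.3402
(t/eta)^beta = 1.3402^1.4193 = 1.5153
R(t) = exp(-1.5153)
R(t) = 0.2197

0.2197


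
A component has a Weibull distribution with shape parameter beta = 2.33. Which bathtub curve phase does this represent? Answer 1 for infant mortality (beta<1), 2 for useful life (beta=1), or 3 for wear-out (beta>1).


beta = 2.33
Compare beta to 1:
beta < 1 => infant mortality (phase 1)
beta = 1 => useful life (phase 2)
beta > 1 => wear-out (phase 3)
Since beta = 2.33, this is wear-out (increasing failure rate)
Phase = 3

3


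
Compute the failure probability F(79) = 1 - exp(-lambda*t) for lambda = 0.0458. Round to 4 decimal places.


lambda = 0.0458, t = 79
lambda * t = 3.6182
exp(-3.6182) = 0.0268
F(t) = 1 - 0.0268
F(t) = 0.9732

0.9732


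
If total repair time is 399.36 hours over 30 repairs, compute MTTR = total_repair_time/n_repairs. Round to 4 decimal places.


total_repair_time = 399.36
n_repairs = 30
MTTR = 399.36 / 30
MTTR = 13.312

13.312


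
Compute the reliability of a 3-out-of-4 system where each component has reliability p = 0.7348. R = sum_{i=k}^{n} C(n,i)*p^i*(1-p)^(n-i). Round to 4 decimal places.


k = 3, n = 4, p = 0.7348
i=3: C(4,3)=4 * 0.7348^3 * 0.2652^1 = 0.4209
i=4: C(4,4)=1 * 0.7348^4 * 0.2652^0 = 0.2915
R = sum of terms = 0.7124

0.7124


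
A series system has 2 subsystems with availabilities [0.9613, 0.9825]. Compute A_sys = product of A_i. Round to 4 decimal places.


Subsystems: [0.9613, 0.9825]
After subsystem 1 (A=0.9613): product = 0.9613
After subsystem 2 (A=0.9825): product = 0.9445
A_sys = 0.9445

0.9445


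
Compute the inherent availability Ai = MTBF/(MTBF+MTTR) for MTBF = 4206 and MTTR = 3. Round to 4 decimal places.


MTBF = 4206
MTTR = 3
MTBF + MTTR = 4209
Ai = 4206 / 4209
Ai = 0.9993

0.9993


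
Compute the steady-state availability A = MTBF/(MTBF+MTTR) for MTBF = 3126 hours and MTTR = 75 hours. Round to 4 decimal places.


MTBF = 3126
MTTR = 75
MTBF + MTTR = 3201
A = 3126 / 3201
A = 0.9766

0.9766


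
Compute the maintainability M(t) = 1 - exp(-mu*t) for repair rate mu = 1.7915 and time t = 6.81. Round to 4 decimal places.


mu = 1.7915, t = 6.81
mu * t = 1.7915 * 6.81 = 12.2001
exp(-12.2001) = 0.0
M(t) = 1 - 0.0
M(t) = 1.0

1.0


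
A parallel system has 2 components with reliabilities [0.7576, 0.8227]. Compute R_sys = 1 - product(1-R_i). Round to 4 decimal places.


Components: [0.7576, 0.8227]
(1 - 0.7576) = 0.2424, running product = 0.2424
(1 - 0.8227) = 0.1773, running product = 0.043
Product of (1-R_i) = 0.043
R_sys = 1 - 0.043 = 0.957

0.957


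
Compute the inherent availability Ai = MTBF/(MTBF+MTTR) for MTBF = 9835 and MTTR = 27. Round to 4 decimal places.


MTBF = 9835
MTTR = 27
MTBF + MTTR = 9862
Ai = 9835 / 9862
Ai = 0.9973

0.9973


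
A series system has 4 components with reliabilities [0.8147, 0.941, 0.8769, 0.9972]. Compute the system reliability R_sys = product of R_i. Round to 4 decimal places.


Components: [0.8147, 0.941, 0.8769, 0.9972]
After component 1 (R=0.8147): product = 0.8147
After component 2 (R=0.941): product = 0.7666
After component 3 (R=0.8769): product = 0.6723
After component 4 (R=0.9972): product = 0.6704
R_sys = 0.6704

0.6704


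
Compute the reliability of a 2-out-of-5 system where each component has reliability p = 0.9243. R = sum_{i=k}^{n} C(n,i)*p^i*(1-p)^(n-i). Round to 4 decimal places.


k = 2, n = 5, p = 0.9243
i=2: C(5,2)=10 * 0.9243^2 * 0.0757^3 = 0.0037
i=3: C(5,3)=10 * 0.9243^3 * 0.0757^2 = 0.0453
i=4: C(5,4)=5 * 0.9243^4 * 0.0757^1 = 0.2763
i=5: C(5,5)=1 * 0.9243^5 * 0.0757^0 = 0.6746
R = sum of terms = 0.9998

0.9998


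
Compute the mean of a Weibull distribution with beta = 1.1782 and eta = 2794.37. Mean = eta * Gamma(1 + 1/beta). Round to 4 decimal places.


beta = 1.1782, eta = 2794.37
1/beta = 0.8488
1 + 1/beta = 1.8488
Gamma(1.8488) = 0.9452
Mean = 2794.37 * 0.9452
Mean = 2641.3302

2641.3302


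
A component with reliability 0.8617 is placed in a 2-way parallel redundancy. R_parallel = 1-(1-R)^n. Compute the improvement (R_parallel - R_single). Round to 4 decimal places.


R_single = 0.8617, n = 2
1 - R_single = 0.1383
(1 - R_single)^n = 0.1383^2 = 0.0191
R_parallel = 1 - 0.0191 = 0.9809
Improvement = 0.9809 - 0.8617
Improvement = 0.1192

0.1192


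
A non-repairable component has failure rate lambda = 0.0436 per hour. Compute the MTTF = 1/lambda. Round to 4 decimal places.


lambda = 0.0436
MTTF = 1 / 0.0436
MTTF = 22.9358

22.9358


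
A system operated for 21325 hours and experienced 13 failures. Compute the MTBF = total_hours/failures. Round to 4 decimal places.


total_hours = 21325
failures = 13
MTBF = 21325 / 13
MTBF = 1640.3846

1640.3846


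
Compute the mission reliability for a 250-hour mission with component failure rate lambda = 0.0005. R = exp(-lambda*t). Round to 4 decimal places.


lambda = 0.0005
mission_time = 250
lambda * t = 0.0005 * 250 = 0.125
R = exp(-0.125)
R = 0.8825

0.8825


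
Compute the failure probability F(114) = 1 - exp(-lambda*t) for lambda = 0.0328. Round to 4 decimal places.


lambda = 0.0328, t = 114
lambda * t = 3.7392
exp(-3.7392) = 0.0238
F(t) = 1 - 0.0238
F(t) = 0.9762

0.9762


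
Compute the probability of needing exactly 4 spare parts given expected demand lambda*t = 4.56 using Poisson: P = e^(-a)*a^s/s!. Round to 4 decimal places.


a = 4.56, s = 4
e^(-a) = e^(-4.56) = 0.0105
a^s = 4.56^4 = 432.3738
s! = 24
P = 0.0105 * 432.3738 / 24
P = 0.1885

0.1885


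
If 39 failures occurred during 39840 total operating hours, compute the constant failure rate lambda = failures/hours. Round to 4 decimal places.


failures = 39
total_hours = 39840
lambda = 39 / 39840
lambda = 0.001

0.001


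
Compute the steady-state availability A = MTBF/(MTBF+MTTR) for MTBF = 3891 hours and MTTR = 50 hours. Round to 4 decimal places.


MTBF = 3891
MTTR = 50
MTBF + MTTR = 3941
A = 3891 / 3941
A = 0.9873

0.9873


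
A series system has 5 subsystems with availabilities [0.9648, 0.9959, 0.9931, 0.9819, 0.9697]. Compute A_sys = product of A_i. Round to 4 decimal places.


Subsystems: [0.9648, 0.9959, 0.9931, 0.9819, 0.9697]
After subsystem 1 (A=0.9648): product = 0.9648
After subsystem 2 (A=0.9959): product = 0.9608
After subsystem 3 (A=0.9931): product = 0.9542
After subsystem 4 (A=0.9819): product = 0.9369
After subsystem 5 (A=0.9697): product = 0.9086
A_sys = 0.9086

0.9086


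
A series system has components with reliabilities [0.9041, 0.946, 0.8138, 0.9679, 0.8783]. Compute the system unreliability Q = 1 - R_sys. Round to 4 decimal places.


Components: [0.9041, 0.946, 0.8138, 0.9679, 0.8783]
After component 1: product = 0.9041
After component 2: product = 0.8553
After component 3: product = 0.696
After component 4: product = 0.6737
After component 5: product = 0.5917
R_sys = 0.5917
Q = 1 - 0.5917 = 0.4083

0.4083


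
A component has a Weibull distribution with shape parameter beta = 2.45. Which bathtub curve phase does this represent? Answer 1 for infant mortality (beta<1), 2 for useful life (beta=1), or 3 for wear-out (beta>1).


beta = 2.45
Compare beta to 1:
beta < 1 => infant mortality (phase 1)
beta = 1 => useful life (phase 2)
beta > 1 => wear-out (phase 3)
Since beta = 2.45, this is wear-out (increasing failure rate)
Phase = 3

3


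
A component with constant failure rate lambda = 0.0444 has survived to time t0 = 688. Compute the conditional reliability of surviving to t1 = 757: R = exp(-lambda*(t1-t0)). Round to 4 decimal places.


lambda = 0.0444
t0 = 688, t1 = 757
t1 - t0 = 69
lambda * (t1-t0) = 0.0444 * 69 = 3.0636
R = exp(-3.0636)
R = 0.0467

0.0467


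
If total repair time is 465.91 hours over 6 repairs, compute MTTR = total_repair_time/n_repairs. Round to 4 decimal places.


total_repair_time = 465.91
n_repairs = 6
MTTR = 465.91 / 6
MTTR = 77.6517

77.6517


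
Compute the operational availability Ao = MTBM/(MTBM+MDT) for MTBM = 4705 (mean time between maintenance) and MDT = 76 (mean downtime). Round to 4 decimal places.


MTBM = 4705
MDT = 76
MTBM + MDT = 4781
Ao = 4705 / 4781
Ao = 0.9841

0.9841


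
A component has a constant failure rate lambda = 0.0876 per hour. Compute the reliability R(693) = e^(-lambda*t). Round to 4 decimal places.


lambda = 0.0876
t = 693
lambda * t = 60.7068
R(t) = e^(-60.7068)
R(t) = 0.0

0.0


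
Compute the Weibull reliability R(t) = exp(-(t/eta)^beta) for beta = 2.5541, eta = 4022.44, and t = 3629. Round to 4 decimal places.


beta = 2.5541, eta = 4022.44, t = 3629
t/eta = 3629 / 4022.44 = 0.9022
(t/eta)^beta = 0.9022^2.5541 = 0.7688
R(t) = exp(-0.7688)
R(t) = 0.4636

0.4636


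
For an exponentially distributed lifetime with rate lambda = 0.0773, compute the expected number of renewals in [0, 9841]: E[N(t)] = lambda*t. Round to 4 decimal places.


lambda = 0.0773
t = 9841
E[N(t)] = lambda * t
E[N(t)] = 0.0773 * 9841
E[N(t)] = 760.7093

760.7093


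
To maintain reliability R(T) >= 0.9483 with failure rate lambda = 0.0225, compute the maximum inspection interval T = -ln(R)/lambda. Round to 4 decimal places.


R_target = 0.9483
lambda = 0.0225
-ln(0.9483) = 0.0531
T = 0.0531 / 0.0225
T = 2.3593

2.3593


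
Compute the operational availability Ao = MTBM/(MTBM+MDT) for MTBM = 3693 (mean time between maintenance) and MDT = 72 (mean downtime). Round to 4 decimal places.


MTBM = 3693
MDT = 72
MTBM + MDT = 3765
Ao = 3693 / 3765
Ao = 0.9809

0.9809


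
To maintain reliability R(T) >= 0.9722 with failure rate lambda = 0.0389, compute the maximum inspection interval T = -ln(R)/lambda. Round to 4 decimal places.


R_target = 0.9722
lambda = 0.0389
-ln(0.9722) = 0.0282
T = 0.0282 / 0.0389
T = 0.7248

0.7248


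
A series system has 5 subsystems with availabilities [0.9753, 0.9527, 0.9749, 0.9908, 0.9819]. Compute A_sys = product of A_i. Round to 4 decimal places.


Subsystems: [0.9753, 0.9527, 0.9749, 0.9908, 0.9819]
After subsystem 1 (A=0.9753): product = 0.9753
After subsystem 2 (A=0.9527): product = 0.9292
After subsystem 3 (A=0.9749): product = 0.9058
After subsystem 4 (A=0.9908): product = 0.8975
After subsystem 5 (A=0.9819): product = 0.8813
A_sys = 0.8813

0.8813


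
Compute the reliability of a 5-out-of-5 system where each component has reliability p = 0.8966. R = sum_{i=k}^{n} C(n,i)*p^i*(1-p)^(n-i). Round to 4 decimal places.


k = 5, n = 5, p = 0.8966
i=5: C(5,5)=1 * 0.8966^5 * 0.1034^0 = 0.5794
R = sum of terms = 0.5794

0.5794


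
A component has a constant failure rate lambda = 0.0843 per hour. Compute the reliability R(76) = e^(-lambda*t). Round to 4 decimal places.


lambda = 0.0843
t = 76
lambda * t = 6.4068
R(t) = e^(-6.4068)
R(t) = 0.0017

0.0017


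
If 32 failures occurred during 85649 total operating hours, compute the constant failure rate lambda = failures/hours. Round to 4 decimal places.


failures = 32
total_hours = 85649
lambda = 32 / 85649
lambda = 0.0004

0.0004


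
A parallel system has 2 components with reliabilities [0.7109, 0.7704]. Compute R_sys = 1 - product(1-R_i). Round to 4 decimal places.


Components: [0.7109, 0.7704]
(1 - 0.7109) = 0.2891, running product = 0.2891
(1 - 0.7704) = 0.2296, running product = 0.0664
Product of (1-R_i) = 0.0664
R_sys = 1 - 0.0664 = 0.9336

0.9336


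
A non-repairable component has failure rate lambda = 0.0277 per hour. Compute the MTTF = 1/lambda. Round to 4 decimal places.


lambda = 0.0277
MTTF = 1 / 0.0277
MTTF = 36.1011

36.1011


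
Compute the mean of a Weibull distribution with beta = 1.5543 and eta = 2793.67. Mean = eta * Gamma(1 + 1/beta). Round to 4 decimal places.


beta = 1.5543, eta = 2793.67
1/beta = 0.6434
1 + 1/beta = 1.6434
Gamma(1.6434) = 0.8991
Mean = 2793.67 * 0.8991
Mean = 2511.8764

2511.8764


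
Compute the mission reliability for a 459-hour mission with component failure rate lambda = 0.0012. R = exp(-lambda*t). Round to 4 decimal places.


lambda = 0.0012
mission_time = 459
lambda * t = 0.0012 * 459 = 0.5508
R = exp(-0.5508)
R = 0.5765

0.5765
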